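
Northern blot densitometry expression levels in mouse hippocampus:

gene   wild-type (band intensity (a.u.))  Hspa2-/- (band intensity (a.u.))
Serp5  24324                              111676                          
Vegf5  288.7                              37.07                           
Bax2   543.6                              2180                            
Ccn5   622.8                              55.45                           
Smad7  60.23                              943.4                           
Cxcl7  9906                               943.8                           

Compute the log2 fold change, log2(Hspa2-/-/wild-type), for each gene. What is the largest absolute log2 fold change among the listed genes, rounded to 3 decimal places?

log2(111676/24324) = 2.199  (Serp5)
log2(37.07/288.7) = -2.961  (Vegf5)
log2(2180/543.6) = 2.004  (Bax2)
log2(55.45/622.8) = -3.490  (Ccn5)
log2(943.4/60.23) = 3.969  (Smad7)
log2(943.8/9906) = -3.392  (Cxcl7)
The largest magnitude belongs to Smad7.

3.969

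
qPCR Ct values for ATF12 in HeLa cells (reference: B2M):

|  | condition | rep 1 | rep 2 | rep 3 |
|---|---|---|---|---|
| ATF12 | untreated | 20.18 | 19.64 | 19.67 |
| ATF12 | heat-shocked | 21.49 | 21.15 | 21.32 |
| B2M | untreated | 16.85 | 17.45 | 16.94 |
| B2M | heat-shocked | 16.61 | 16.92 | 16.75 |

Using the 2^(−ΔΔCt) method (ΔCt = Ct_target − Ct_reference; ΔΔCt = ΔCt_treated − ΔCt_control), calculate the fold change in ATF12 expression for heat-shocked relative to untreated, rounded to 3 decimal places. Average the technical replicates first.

0.285

Mean Ct: ATF12 untreated 19.830; ATF12 heat-shocked 21.320; B2M untreated 17.080; B2M heat-shocked 16.760
ΔCt(untreated) = 19.830 − 17.080 = 2.750
ΔCt(heat-shocked) = 21.320 − 16.760 = 4.560
ΔΔCt = 4.560 − 2.750 = 1.810
Fold change = 2^(−1.810) = 0.2852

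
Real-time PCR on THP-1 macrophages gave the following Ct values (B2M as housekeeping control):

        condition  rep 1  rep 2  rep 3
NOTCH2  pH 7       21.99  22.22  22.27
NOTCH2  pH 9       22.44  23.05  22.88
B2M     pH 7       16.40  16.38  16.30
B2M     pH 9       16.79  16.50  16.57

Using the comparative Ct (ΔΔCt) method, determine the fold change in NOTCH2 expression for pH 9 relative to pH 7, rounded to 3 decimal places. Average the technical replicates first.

0.774

Mean Ct: NOTCH2 pH 7 22.160; NOTCH2 pH 9 22.790; B2M pH 7 16.360; B2M pH 9 16.620
ΔCt(pH 7) = 22.160 − 16.360 = 5.800
ΔCt(pH 9) = 22.790 − 16.620 = 6.170
ΔΔCt = 6.170 − 5.800 = 0.370
Fold change = 2^(−0.370) = 0.7738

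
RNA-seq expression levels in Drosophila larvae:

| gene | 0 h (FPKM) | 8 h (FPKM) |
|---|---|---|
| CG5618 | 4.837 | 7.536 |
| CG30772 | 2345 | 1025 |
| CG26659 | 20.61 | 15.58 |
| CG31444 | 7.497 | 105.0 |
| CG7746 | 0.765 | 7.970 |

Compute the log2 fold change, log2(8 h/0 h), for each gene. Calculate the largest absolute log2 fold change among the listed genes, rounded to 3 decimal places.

log2(7.536/4.837) = 0.640  (CG5618)
log2(1025/2345) = -1.194  (CG30772)
log2(15.58/20.61) = -0.404  (CG26659)
log2(105.0/7.497) = 3.808  (CG31444)
log2(7.970/0.765) = 3.381  (CG7746)
The largest magnitude belongs to CG31444.

3.808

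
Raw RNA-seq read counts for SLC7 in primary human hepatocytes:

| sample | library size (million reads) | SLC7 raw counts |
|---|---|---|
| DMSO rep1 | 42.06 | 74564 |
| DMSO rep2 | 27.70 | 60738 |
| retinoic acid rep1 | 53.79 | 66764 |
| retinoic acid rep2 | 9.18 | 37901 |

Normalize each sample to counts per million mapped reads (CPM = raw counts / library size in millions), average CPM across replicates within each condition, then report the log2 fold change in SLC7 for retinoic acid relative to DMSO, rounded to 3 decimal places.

CPM(DMSO rep1) = 74564 / 42.06 = 1772.8008
CPM(DMSO rep2) = 60738 / 27.70 = 2192.7076
CPM(retinoic acid rep1) = 66764 / 53.79 = 1241.1972
CPM(retinoic acid rep2) = 37901 / 9.18 = 4128.6492
mean CPM(DMSO) = 1982.7542; mean CPM(retinoic acid) = 2684.9232
Fold change = 2684.9232 / 1982.7542 = 1.35414
log2(1.35414) = 0.4374

0.437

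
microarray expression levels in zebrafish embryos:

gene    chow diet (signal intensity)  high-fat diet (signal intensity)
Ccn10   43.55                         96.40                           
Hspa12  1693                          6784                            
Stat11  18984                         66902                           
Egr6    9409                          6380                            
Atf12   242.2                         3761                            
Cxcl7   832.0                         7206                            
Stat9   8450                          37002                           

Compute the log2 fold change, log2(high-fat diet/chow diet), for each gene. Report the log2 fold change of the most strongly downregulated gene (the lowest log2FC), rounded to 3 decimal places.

-0.560

log2(96.40/43.55) = 1.146  (Ccn10)
log2(6784/1693) = 2.003  (Hspa12)
log2(66902/18984) = 1.817  (Stat11)
log2(6380/9409) = -0.560  (Egr6)
log2(3761/242.2) = 3.957  (Atf12)
log2(7206/832.0) = 3.115  (Cxcl7)
log2(37002/8450) = 2.131  (Stat9)
Egr6 is most strongly downregulated.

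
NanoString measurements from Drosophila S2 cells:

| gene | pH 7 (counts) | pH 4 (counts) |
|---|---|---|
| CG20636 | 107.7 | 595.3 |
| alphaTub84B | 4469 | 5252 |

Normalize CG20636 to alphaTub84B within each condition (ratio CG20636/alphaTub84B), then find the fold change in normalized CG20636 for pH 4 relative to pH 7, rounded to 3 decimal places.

CG20636/alphaTub84B (pH 7) = 107.7 / 4469 = 0.024099
CG20636/alphaTub84B (pH 4) = 595.3 / 5252 = 0.11335
Fold change = 0.11335 / 0.024099 = 4.7033

4.703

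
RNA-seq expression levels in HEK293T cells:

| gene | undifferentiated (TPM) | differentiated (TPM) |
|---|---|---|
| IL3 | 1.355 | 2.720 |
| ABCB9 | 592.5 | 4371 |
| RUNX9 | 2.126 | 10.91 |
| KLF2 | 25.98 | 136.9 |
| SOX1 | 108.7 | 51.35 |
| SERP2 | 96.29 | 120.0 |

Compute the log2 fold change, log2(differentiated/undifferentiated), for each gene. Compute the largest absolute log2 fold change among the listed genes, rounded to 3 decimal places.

2.883

log2(2.720/1.355) = 1.005  (IL3)
log2(4371/592.5) = 2.883  (ABCB9)
log2(10.91/2.126) = 2.359  (RUNX9)
log2(136.9/25.98) = 2.398  (KLF2)
log2(51.35/108.7) = -1.082  (SOX1)
log2(120.0/96.29) = 0.318  (SERP2)
The largest magnitude belongs to ABCB9.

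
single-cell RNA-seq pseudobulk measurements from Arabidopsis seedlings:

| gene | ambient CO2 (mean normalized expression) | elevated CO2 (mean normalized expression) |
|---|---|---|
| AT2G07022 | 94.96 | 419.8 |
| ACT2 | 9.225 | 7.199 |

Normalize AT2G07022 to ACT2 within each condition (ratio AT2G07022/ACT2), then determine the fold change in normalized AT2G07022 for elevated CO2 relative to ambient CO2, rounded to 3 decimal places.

5.665

AT2G07022/ACT2 (ambient CO2) = 94.96 / 9.225 = 10.294
AT2G07022/ACT2 (elevated CO2) = 419.8 / 7.199 = 58.314
Fold change = 58.314 / 10.294 = 5.6649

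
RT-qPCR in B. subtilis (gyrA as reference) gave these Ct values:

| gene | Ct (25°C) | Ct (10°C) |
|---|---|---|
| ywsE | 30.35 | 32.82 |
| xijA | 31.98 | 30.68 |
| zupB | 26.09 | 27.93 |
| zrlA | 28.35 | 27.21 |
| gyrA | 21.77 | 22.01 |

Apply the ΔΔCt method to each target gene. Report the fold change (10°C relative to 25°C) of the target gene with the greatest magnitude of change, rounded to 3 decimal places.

ywsE: ΔΔCt = (32.82−22.01) − (30.35−21.77) = 10.81 − 8.58 = 2.23; fold change = 2^-2.23 = 0.213
xijA: ΔΔCt = (30.68−22.01) − (31.98−21.77) = 8.67 − 10.21 = -1.54; fold change = 2^1.54 = 2.908
zupB: ΔΔCt = (27.93−22.01) − (26.09−21.77) = 5.92 − 4.32 = 1.60; fold change = 2^-1.60 = 0.330
zrlA: ΔΔCt = (27.21−22.01) − (28.35−21.77) = 5.20 − 6.58 = -1.38; fold change = 2^1.38 = 2.603
ywsE has the largest |ΔΔCt| = 2.23.

0.213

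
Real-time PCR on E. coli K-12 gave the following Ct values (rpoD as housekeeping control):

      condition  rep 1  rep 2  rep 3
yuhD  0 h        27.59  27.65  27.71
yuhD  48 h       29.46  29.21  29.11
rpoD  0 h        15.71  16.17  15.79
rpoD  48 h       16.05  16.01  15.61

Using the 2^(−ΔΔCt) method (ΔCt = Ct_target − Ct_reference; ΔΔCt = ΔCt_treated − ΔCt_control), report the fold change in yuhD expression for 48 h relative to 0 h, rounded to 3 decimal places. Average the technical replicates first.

0.328

Mean Ct: yuhD 0 h 27.650; yuhD 48 h 29.260; rpoD 0 h 15.890; rpoD 48 h 15.890
ΔCt(0 h) = 27.650 − 15.890 = 11.760
ΔCt(48 h) = 29.260 − 15.890 = 13.370
ΔΔCt = 13.370 − 11.760 = 1.610
Fold change = 2^(−1.610) = 0.3276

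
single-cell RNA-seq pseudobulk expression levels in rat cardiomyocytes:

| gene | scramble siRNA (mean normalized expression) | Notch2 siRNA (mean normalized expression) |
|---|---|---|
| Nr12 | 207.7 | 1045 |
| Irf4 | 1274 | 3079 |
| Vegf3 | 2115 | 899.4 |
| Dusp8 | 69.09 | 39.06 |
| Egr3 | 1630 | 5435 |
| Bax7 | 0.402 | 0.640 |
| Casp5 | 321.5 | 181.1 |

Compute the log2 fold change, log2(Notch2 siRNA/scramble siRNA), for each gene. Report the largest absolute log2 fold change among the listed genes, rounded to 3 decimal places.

2.331

log2(1045/207.7) = 2.331  (Nr12)
log2(3079/1274) = 1.273  (Irf4)
log2(899.4/2115) = -1.234  (Vegf3)
log2(39.06/69.09) = -0.823  (Dusp8)
log2(5435/1630) = 1.737  (Egr3)
log2(0.640/0.402) = 0.671  (Bax7)
log2(181.1/321.5) = -0.828  (Casp5)
The largest magnitude belongs to Nr12.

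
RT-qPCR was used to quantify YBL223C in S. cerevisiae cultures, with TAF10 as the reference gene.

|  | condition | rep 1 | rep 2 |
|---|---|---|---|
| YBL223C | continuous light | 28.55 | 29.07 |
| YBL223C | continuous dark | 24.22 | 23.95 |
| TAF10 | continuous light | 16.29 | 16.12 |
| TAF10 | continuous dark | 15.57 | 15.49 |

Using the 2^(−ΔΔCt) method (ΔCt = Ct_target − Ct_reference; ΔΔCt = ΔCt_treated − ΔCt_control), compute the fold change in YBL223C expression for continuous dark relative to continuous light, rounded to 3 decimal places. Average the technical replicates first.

16.564

Mean Ct: YBL223C continuous light 28.810; YBL223C continuous dark 24.085; TAF10 continuous light 16.205; TAF10 continuous dark 15.530
ΔCt(continuous light) = 28.810 − 16.205 = 12.605
ΔCt(continuous dark) = 24.085 − 15.530 = 8.555
ΔΔCt = 8.555 − 12.605 = -4.050
Fold change = 2^(−(-4.050)) = 2^4.050 = 16.5642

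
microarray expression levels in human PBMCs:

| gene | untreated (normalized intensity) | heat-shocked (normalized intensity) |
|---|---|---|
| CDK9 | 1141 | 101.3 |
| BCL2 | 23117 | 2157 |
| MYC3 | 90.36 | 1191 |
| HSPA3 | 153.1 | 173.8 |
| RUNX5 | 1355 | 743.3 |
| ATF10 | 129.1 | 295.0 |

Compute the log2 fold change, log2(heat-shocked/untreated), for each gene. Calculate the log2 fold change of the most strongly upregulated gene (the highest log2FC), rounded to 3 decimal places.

3.720

log2(101.3/1141) = -3.494  (CDK9)
log2(2157/23117) = -3.422  (BCL2)
log2(1191/90.36) = 3.720  (MYC3)
log2(173.8/153.1) = 0.183  (HSPA3)
log2(743.3/1355) = -0.866  (RUNX5)
log2(295.0/129.1) = 1.192  (ATF10)
MYC3 is most strongly upregulated.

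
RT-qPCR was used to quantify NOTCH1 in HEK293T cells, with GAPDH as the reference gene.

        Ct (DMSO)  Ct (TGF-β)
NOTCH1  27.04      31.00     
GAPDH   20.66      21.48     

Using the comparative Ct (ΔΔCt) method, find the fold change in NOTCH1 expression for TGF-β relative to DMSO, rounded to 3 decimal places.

ΔCt(DMSO) = 27.040 − 20.660 = 6.380
ΔCt(TGF-β) = 31.000 − 21.480 = 9.520
ΔΔCt = 9.520 − 6.380 = 3.140
Fold change = 2^(−3.140) = 0.1134

0.113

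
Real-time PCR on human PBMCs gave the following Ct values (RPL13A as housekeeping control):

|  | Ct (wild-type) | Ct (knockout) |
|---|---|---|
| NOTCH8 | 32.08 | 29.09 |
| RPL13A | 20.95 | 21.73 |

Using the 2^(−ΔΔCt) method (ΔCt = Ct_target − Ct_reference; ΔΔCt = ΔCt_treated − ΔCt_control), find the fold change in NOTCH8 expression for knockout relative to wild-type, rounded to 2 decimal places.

13.64

ΔCt(wild-type) = 32.080 − 20.950 = 11.130
ΔCt(knockout) = 29.090 − 21.730 = 7.360
ΔΔCt = 7.360 − 11.130 = -3.770
Fold change = 2^(−(-3.770)) = 2^3.770 = 13.642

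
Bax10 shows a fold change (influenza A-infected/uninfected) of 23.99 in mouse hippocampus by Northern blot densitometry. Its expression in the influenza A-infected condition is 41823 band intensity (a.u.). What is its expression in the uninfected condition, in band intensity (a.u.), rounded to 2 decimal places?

uninfected expression = 41823 / 23.99 = 1743.35

1743.35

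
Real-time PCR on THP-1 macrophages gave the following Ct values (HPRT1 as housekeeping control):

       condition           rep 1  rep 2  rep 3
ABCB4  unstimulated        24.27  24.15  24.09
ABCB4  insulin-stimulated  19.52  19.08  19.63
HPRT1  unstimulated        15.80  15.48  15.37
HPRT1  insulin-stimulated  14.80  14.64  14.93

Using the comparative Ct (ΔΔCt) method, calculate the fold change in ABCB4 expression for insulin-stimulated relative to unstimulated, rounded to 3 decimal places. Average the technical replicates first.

16.000

Mean Ct: ABCB4 unstimulated 24.170; ABCB4 insulin-stimulated 19.410; HPRT1 unstimulated 15.550; HPRT1 insulin-stimulated 14.790
ΔCt(unstimulated) = 24.170 − 15.550 = 8.620
ΔCt(insulin-stimulated) = 19.410 − 14.790 = 4.620
ΔΔCt = 4.620 − 8.620 = -4.000
Fold change = 2^(−(-4.000)) = 2^4.000 = 16.0000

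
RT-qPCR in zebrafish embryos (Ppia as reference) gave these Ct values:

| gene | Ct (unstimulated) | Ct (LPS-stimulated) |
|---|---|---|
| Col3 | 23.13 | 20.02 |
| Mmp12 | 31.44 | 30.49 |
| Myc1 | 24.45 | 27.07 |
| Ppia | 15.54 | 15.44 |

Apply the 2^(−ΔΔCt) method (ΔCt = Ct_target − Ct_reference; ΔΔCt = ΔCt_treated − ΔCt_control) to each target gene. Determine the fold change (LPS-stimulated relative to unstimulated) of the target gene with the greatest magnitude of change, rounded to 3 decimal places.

8.056

Col3: ΔΔCt = (20.02−15.44) − (23.13−15.54) = 4.58 − 7.59 = -3.01; fold change = 2^3.01 = 8.056
Mmp12: ΔΔCt = (30.49−15.44) − (31.44−15.54) = 15.05 − 15.90 = -0.85; fold change = 2^0.85 = 1.803
Myc1: ΔΔCt = (27.07−15.44) − (24.45−15.54) = 11.63 − 8.91 = 2.72; fold change = 2^-2.72 = 0.152
Col3 has the largest |ΔΔCt| = 3.01.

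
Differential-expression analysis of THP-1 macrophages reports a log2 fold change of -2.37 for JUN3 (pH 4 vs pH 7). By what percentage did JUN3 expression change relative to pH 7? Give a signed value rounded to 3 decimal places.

-80.655%

Fold change = 2^(-2.37) = 0.1934
Percent change = (FC − 1) × 100% = (0.1934 − 1) × 100 = -80.655%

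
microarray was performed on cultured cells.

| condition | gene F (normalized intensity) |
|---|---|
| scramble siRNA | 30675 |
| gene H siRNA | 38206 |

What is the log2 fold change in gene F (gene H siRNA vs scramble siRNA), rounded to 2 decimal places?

Fold change = 38206 / 30675 = 1.2455
log2(1.2455) = 0.317

0.32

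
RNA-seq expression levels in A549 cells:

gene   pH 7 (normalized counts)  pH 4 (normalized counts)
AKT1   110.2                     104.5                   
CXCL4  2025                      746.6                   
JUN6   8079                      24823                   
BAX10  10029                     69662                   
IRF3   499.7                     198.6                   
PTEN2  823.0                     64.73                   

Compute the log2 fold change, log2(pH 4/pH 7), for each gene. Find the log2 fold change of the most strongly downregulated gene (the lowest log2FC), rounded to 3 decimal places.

-3.668

log2(104.5/110.2) = -0.077  (AKT1)
log2(746.6/2025) = -1.440  (CXCL4)
log2(24823/8079) = 1.619  (JUN6)
log2(69662/10029) = 2.796  (BAX10)
log2(198.6/499.7) = -1.331  (IRF3)
log2(64.73/823.0) = -3.668  (PTEN2)
PTEN2 is most strongly downregulated.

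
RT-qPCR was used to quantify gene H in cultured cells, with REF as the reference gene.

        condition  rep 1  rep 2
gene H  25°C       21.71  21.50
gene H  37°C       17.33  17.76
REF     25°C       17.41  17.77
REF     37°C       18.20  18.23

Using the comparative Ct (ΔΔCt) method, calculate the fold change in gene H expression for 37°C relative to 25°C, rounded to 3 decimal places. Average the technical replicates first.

25.723

Mean Ct: gene H 25°C 21.605; gene H 37°C 17.545; REF 25°C 17.590; REF 37°C 18.215
ΔCt(25°C) = 21.605 − 17.590 = 4.015
ΔCt(37°C) = 17.545 − 18.215 = -0.670
ΔΔCt = -0.670 − 4.015 = -4.685
Fold change = 2^(−(-4.685)) = 2^4.685 = 25.7232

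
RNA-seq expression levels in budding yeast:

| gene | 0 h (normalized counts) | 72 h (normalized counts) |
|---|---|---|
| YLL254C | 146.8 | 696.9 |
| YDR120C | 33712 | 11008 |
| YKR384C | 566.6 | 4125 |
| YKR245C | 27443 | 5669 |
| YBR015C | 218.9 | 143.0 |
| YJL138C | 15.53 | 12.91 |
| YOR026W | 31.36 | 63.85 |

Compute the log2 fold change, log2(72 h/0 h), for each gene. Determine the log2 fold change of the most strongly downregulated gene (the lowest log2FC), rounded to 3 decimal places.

-2.275

log2(696.9/146.8) = 2.247  (YLL254C)
log2(11008/33712) = -1.615  (YDR120C)
log2(4125/566.6) = 2.864  (YKR384C)
log2(5669/27443) = -2.275  (YKR245C)
log2(143.0/218.9) = -0.614  (YBR015C)
log2(12.91/15.53) = -0.267  (YJL138C)
log2(63.85/31.36) = 1.026  (YOR026W)
YKR245C is most strongly downregulated.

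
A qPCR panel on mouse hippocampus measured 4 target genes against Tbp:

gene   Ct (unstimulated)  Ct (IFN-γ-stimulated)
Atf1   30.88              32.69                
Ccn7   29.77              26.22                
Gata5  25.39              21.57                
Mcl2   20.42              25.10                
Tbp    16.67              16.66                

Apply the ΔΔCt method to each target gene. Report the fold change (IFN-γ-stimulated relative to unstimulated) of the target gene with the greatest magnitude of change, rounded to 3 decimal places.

0.039

Atf1: ΔΔCt = (32.69−16.66) − (30.88−16.67) = 16.03 − 14.21 = 1.82; fold change = 2^-1.82 = 0.283
Ccn7: ΔΔCt = (26.22−16.66) − (29.77−16.67) = 9.56 − 13.10 = -3.54; fold change = 2^3.54 = 11.632
Gata5: ΔΔCt = (21.57−16.66) − (25.39−16.67) = 4.91 − 8.72 = -3.81; fold change = 2^3.81 = 14.026
Mcl2: ΔΔCt = (25.10−16.66) − (20.42−16.67) = 8.44 − 3.75 = 4.69; fold change = 2^-4.69 = 0.039
Mcl2 has the largest |ΔΔCt| = 4.69.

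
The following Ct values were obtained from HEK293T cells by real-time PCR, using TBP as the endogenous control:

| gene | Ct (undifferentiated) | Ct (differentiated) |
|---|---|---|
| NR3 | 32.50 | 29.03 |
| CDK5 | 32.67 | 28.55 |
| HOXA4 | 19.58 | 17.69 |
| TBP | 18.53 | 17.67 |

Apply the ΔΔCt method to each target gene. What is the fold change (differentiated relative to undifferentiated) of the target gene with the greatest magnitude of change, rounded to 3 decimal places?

9.580

NR3: ΔΔCt = (29.03−17.67) − (32.50−18.53) = 11.36 − 13.97 = -2.61; fold change = 2^2.61 = 6.105
CDK5: ΔΔCt = (28.55−17.67) − (32.67−18.53) = 10.88 − 14.14 = -3.26; fold change = 2^3.26 = 9.580
HOXA4: ΔΔCt = (17.69−17.67) − (19.58−18.53) = 0.02 − 1.05 = -1.03; fold change = 2^1.03 = 2.042
CDK5 has the largest |ΔΔCt| = 3.26.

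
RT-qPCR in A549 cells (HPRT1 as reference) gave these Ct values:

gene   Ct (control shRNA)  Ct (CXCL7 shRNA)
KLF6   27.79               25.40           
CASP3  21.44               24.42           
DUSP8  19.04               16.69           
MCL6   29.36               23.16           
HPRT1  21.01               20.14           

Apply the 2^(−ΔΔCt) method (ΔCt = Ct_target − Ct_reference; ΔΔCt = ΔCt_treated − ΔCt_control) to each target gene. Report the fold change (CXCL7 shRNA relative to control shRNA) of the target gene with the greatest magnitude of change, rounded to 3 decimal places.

40.224

KLF6: ΔΔCt = (25.40−20.14) − (27.79−21.01) = 5.26 − 6.78 = -1.52; fold change = 2^1.52 = 2.868
CASP3: ΔΔCt = (24.42−20.14) − (21.44−21.01) = 4.28 − 0.43 = 3.85; fold change = 2^-3.85 = 0.069
DUSP8: ΔΔCt = (16.69−20.14) − (19.04−21.01) = -3.45 − (-1.97) = -1.48; fold change = 2^1.48 = 2.789
MCL6: ΔΔCt = (23.16−20.14) − (29.36−21.01) = 3.02 − 8.35 = -5.33; fold change = 2^5.33 = 40.224
MCL6 has the largest |ΔΔCt| = 5.33.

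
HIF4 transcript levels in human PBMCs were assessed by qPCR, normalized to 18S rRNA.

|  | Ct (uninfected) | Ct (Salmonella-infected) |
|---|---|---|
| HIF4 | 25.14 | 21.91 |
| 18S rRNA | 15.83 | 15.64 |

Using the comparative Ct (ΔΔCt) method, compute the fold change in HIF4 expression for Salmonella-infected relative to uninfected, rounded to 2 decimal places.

ΔCt(uninfected) = 25.140 − 15.830 = 9.310
ΔCt(Salmonella-infected) = 21.910 − 15.640 = 6.270
ΔΔCt = 6.270 − 9.310 = -3.040
Fold change = 2^(−(-3.040)) = 2^3.040 = 8.225

8.22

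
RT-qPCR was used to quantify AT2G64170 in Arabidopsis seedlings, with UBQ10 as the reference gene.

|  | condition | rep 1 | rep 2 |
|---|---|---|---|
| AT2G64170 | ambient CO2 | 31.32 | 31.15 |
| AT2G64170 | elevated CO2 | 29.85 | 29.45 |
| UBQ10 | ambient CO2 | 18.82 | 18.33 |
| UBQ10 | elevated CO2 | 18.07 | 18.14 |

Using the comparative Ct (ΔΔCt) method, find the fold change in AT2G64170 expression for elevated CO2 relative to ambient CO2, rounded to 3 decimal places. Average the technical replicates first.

2.166

Mean Ct: AT2G64170 ambient CO2 31.235; AT2G64170 elevated CO2 29.650; UBQ10 ambient CO2 18.575; UBQ10 elevated CO2 18.105
ΔCt(ambient CO2) = 31.235 − 18.575 = 12.660
ΔCt(elevated CO2) = 29.650 − 18.105 = 11.545
ΔΔCt = 11.545 − 12.660 = -1.115
Fold change = 2^(−(-1.115)) = 2^1.115 = 2.1660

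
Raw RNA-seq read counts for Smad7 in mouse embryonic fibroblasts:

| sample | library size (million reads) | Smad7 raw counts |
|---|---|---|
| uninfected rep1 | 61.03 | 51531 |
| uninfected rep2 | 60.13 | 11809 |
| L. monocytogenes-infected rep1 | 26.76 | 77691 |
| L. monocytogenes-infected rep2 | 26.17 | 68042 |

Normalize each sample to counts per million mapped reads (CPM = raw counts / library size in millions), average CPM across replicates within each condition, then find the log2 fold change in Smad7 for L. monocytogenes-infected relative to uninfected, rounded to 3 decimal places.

CPM(uninfected rep1) = 51531 / 61.03 = 844.3552
CPM(uninfected rep2) = 11809 / 60.13 = 196.3912
CPM(L. monocytogenes-infected rep1) = 77691 / 26.76 = 2903.2511
CPM(L. monocytogenes-infected rep2) = 68042 / 26.17 = 2600.0000
mean CPM(uninfected) = 520.3732; mean CPM(L. monocytogenes-infected) = 2751.6256
Fold change = 2751.6256 / 520.3732 = 5.28779
log2(5.28779) = 2.4027

2.403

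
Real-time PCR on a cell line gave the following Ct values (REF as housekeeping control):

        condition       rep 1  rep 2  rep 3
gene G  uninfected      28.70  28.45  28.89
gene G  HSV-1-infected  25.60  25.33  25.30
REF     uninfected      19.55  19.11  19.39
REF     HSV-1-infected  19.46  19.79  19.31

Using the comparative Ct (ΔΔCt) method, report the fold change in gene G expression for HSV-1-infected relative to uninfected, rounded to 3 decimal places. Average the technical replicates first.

10.853

Mean Ct: gene G uninfected 28.680; gene G HSV-1-infected 25.410; REF uninfected 19.350; REF HSV-1-infected 19.520
ΔCt(uninfected) = 28.680 − 19.350 = 9.330
ΔCt(HSV-1-infected) = 25.410 − 19.520 = 5.890
ΔΔCt = 5.890 − 9.330 = -3.440
Fold change = 2^(−(-3.440)) = 2^3.440 = 10.8528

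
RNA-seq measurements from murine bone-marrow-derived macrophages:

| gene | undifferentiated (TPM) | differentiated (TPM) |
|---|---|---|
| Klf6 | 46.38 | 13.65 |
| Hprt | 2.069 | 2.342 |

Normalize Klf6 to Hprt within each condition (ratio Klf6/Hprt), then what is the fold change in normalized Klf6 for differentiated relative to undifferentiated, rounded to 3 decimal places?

Klf6/Hprt (undifferentiated) = 46.38 / 2.069 = 22.417
Klf6/Hprt (differentiated) = 13.65 / 2.342 = 5.8284
Fold change = 5.8284 / 22.417 = 0.2600

0.260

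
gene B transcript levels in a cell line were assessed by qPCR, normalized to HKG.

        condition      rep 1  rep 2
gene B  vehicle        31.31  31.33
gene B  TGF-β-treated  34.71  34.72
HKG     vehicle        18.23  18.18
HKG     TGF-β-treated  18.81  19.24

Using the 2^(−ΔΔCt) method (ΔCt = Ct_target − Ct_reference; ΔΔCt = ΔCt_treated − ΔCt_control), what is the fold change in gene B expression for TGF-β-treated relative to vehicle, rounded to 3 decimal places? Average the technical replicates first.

Mean Ct: gene B vehicle 31.320; gene B TGF-β-treated 34.715; HKG vehicle 18.205; HKG TGF-β-treated 19.025
ΔCt(vehicle) = 31.320 − 18.205 = 13.115
ΔCt(TGF-β-treated) = 34.715 − 19.025 = 15.690
ΔΔCt = 15.690 − 13.115 = 2.575
Fold change = 2^(−2.575) = 0.1678

0.168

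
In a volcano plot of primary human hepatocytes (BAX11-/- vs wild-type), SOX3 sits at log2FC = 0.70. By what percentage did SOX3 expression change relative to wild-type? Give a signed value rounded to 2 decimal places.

Fold change = 2^(0.70) = 1.6245
Percent change = (FC − 1) × 100% = (1.6245 − 1) × 100 = 62.45%

62.45%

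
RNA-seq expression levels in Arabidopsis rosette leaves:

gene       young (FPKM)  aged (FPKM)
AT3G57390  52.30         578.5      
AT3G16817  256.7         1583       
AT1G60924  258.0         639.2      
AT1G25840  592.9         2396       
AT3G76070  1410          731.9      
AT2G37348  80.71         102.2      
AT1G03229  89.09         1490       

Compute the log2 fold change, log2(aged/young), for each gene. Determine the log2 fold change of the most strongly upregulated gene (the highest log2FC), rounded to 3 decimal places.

log2(578.5/52.30) = 3.467  (AT3G57390)
log2(1583/256.7) = 2.625  (AT3G16817)
log2(639.2/258.0) = 1.309  (AT1G60924)
log2(2396/592.9) = 2.015  (AT1G25840)
log2(731.9/1410) = -0.946  (AT3G76070)
log2(102.2/80.71) = 0.341  (AT2G37348)
log2(1490/89.09) = 4.064  (AT1G03229)
AT1G03229 is most strongly upregulated.

4.064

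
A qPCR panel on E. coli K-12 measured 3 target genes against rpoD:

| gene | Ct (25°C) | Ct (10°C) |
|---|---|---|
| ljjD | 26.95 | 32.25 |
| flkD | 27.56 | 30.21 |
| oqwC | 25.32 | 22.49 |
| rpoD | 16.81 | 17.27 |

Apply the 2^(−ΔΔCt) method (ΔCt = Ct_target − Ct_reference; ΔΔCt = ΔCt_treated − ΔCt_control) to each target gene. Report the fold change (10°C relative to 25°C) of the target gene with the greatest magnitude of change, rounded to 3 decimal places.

ljjD: ΔΔCt = (32.25−17.27) − (26.95−16.81) = 14.98 − 10.14 = 4.84; fold change = 2^-4.84 = 0.035
flkD: ΔΔCt = (30.21−17.27) − (27.56−16.81) = 12.94 − 10.75 = 2.19; fold change = 2^-2.19 = 0.219
oqwC: ΔΔCt = (22.49−17.27) − (25.32−16.81) = 5.22 − 8.51 = -3.29; fold change = 2^3.29 = 9.781
ljjD has the largest |ΔΔCt| = 4.84.

0.035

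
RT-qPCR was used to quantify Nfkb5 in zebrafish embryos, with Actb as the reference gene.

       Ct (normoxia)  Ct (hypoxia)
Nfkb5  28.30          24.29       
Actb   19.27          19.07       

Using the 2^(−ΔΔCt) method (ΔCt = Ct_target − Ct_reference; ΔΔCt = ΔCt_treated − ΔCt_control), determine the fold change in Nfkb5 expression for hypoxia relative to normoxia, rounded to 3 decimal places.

ΔCt(normoxia) = 28.300 − 19.270 = 9.030
ΔCt(hypoxia) = 24.290 − 19.070 = 5.220
ΔΔCt = 5.220 − 9.030 = -3.810
Fold change = 2^(−(-3.810)) = 2^3.810 = 14.0257

14.026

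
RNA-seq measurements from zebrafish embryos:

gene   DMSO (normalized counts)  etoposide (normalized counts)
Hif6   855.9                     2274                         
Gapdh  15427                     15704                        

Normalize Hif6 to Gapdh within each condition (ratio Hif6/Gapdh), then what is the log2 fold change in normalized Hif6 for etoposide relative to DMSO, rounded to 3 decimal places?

Hif6/Gapdh (DMSO) = 855.9 / 15427 = 0.055481
Hif6/Gapdh (etoposide) = 2274 / 15704 = 0.1448
Fold change = 0.1448 / 0.055481 = 2.6100
log2(2.6100) = 1.3840

1.384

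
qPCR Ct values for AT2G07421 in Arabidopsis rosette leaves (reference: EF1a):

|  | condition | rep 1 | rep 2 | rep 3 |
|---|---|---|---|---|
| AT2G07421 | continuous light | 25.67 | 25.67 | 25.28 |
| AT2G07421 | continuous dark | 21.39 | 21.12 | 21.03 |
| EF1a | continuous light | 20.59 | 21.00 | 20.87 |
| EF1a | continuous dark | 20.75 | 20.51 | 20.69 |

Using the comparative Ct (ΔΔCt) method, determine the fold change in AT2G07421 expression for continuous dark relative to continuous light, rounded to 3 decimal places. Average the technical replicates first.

Mean Ct: AT2G07421 continuous light 25.540; AT2G07421 continuous dark 21.180; EF1a continuous light 20.820; EF1a continuous dark 20.650
ΔCt(continuous light) = 25.540 − 20.820 = 4.720
ΔCt(continuous dark) = 21.180 − 20.650 = 0.530
ΔΔCt = 0.530 − 4.720 = -4.190
Fold change = 2^(−(-4.190)) = 2^4.190 = 18.2522

18.252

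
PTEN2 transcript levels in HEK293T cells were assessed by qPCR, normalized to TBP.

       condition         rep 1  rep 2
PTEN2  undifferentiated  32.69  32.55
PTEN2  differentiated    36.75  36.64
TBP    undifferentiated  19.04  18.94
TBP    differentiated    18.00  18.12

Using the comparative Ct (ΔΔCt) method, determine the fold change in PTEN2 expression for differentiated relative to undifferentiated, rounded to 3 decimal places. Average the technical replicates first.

0.031

Mean Ct: PTEN2 undifferentiated 32.620; PTEN2 differentiated 36.695; TBP undifferentiated 18.990; TBP differentiated 18.060
ΔCt(undifferentiated) = 32.620 − 18.990 = 13.630
ΔCt(differentiated) = 36.695 − 18.060 = 18.635
ΔΔCt = 18.635 − 13.630 = 5.005
Fold change = 2^(−5.005) = 0.0311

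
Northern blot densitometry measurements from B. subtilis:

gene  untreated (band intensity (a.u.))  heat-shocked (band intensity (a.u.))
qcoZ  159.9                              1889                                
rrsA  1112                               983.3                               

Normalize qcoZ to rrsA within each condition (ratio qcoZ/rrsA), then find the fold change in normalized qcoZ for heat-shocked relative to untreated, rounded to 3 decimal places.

13.360

qcoZ/rrsA (untreated) = 159.9 / 1112 = 0.14379
qcoZ/rrsA (heat-shocked) = 1889 / 983.3 = 1.9211
Fold change = 1.9211 / 0.14379 = 13.3599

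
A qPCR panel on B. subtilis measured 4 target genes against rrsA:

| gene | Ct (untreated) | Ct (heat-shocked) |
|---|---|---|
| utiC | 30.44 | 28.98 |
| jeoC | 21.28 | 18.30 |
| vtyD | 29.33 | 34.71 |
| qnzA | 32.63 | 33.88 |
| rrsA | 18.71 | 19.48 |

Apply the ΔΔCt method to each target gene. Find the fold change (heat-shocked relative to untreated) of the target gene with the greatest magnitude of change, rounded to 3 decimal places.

0.041

utiC: ΔΔCt = (28.98−19.48) − (30.44−18.71) = 9.50 − 11.73 = -2.23; fold change = 2^2.23 = 4.691
jeoC: ΔΔCt = (18.30−19.48) − (21.28−18.71) = -1.18 − 2.57 = -3.75; fold change = 2^3.75 = 13.454
vtyD: ΔΔCt = (34.71−19.48) − (29.33−18.71) = 15.23 − 10.62 = 4.61; fold change = 2^-4.61 = 0.041
qnzA: ΔΔCt = (33.88−19.48) − (32.63−18.71) = 14.40 − 13.92 = 0.48; fold change = 2^-0.48 = 0.717
vtyD has the largest |ΔΔCt| = 4.61.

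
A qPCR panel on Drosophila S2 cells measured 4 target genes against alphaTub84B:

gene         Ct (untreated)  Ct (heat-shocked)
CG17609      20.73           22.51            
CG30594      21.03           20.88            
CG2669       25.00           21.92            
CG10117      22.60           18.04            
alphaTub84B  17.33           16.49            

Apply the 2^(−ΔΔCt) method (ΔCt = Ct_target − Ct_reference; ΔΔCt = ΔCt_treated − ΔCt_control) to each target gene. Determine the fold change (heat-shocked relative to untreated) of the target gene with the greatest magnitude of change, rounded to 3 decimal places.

13.177

CG17609: ΔΔCt = (22.51−16.49) − (20.73−17.33) = 6.02 − 3.40 = 2.62; fold change = 2^-2.62 = 0.163
CG30594: ΔΔCt = (20.88−16.49) − (21.03−17.33) = 4.39 − 3.70 = 0.69; fold change = 2^-0.69 = 0.620
CG2669: ΔΔCt = (21.92−16.49) − (25.00−17.33) = 5.43 − 7.67 = -2.24; fold change = 2^2.24 = 4.724
CG10117: ΔΔCt = (18.04−16.49) − (22.60−17.33) = 1.55 − 5.27 = -3.72; fold change = 2^3.72 = 13.177
CG10117 has the largest |ΔΔCt| = 3.72.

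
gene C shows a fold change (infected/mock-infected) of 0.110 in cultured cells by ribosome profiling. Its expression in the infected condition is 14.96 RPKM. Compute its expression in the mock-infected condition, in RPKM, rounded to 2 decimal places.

136.00

mock-infected expression = 14.96 / 0.110 = 136.00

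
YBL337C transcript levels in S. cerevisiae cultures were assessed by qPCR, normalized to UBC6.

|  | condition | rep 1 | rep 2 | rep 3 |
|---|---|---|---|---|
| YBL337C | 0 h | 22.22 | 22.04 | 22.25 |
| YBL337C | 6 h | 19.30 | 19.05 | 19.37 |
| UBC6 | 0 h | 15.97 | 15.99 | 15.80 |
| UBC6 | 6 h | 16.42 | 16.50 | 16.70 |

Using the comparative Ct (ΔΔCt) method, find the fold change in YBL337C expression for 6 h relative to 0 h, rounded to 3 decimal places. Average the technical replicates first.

Mean Ct: YBL337C 0 h 22.170; YBL337C 6 h 19.240; UBC6 0 h 15.920; UBC6 6 h 16.540
ΔCt(0 h) = 22.170 − 15.920 = 6.250
ΔCt(6 h) = 19.240 − 16.540 = 2.700
ΔΔCt = 2.700 − 6.250 = -3.550
Fold change = 2^(−(-3.550)) = 2^3.550 = 11.7127

11.713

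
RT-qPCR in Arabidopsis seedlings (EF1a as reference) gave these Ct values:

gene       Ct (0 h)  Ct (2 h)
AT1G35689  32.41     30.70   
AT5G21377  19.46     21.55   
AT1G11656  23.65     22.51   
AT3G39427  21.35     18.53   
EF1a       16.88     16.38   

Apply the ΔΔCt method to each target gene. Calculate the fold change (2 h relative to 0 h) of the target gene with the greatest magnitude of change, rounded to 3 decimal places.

0.166

AT1G35689: ΔΔCt = (30.70−16.38) − (32.41−16.88) = 14.32 − 15.53 = -1.21; fold change = 2^1.21 = 2.313
AT5G21377: ΔΔCt = (21.55−16.38) − (19.46−16.88) = 5.17 − 2.58 = 2.59; fold change = 2^-2.59 = 0.166
AT1G11656: ΔΔCt = (22.51−16.38) − (23.65−16.88) = 6.13 − 6.77 = -0.64; fold change = 2^0.64 = 1.558
AT3G39427: ΔΔCt = (18.53−16.38) − (21.35−16.88) = 2.15 − 4.47 = -2.32; fold change = 2^2.32 = 4.993
AT5G21377 has the largest |ΔΔCt| = 2.59.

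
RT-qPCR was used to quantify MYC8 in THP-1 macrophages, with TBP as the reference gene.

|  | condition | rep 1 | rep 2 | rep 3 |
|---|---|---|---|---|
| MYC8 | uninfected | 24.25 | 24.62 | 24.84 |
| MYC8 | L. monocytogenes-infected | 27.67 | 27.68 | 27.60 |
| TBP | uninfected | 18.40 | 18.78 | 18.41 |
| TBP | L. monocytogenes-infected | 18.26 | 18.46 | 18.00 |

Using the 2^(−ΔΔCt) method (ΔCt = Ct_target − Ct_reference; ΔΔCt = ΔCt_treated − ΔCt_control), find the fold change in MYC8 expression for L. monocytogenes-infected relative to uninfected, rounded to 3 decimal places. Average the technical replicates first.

0.097

Mean Ct: MYC8 uninfected 24.570; MYC8 L. monocytogenes-infected 27.650; TBP uninfected 18.530; TBP L. monocytogenes-infected 18.240
ΔCt(uninfected) = 24.570 − 18.530 = 6.040
ΔCt(L. monocytogenes-infected) = 27.650 − 18.240 = 9.410
ΔΔCt = 9.410 − 6.040 = 3.370
Fold change = 2^(−3.370) = 0.0967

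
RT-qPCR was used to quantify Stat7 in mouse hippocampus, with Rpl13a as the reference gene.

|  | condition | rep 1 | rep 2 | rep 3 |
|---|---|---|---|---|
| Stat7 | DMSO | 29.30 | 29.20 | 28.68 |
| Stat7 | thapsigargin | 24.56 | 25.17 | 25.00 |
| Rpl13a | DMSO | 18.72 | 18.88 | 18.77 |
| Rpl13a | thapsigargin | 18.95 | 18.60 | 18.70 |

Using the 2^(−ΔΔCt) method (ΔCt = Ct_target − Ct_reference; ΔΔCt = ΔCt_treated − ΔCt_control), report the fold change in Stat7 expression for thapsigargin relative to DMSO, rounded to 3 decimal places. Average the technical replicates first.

17.268

Mean Ct: Stat7 DMSO 29.060; Stat7 thapsigargin 24.910; Rpl13a DMSO 18.790; Rpl13a thapsigargin 18.750
ΔCt(DMSO) = 29.060 − 18.790 = 10.270
ΔCt(thapsigargin) = 24.910 − 18.750 = 6.160
ΔΔCt = 6.160 − 10.270 = -4.110
Fold change = 2^(−(-4.110)) = 2^4.110 = 17.2677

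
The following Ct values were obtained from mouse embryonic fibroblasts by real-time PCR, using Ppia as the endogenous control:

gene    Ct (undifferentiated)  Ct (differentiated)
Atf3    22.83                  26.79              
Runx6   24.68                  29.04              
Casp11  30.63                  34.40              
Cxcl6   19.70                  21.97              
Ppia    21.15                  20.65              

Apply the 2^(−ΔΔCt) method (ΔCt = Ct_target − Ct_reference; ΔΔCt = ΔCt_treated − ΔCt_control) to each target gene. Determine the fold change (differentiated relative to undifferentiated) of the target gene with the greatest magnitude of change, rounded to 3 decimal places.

Atf3: ΔΔCt = (26.79−20.65) − (22.83−21.15) = 6.14 − 1.68 = 4.46; fold change = 2^-4.46 = 0.045
Runx6: ΔΔCt = (29.04−20.65) − (24.68−21.15) = 8.39 − 3.53 = 4.86; fold change = 2^-4.86 = 0.034
Casp11: ΔΔCt = (34.40−20.65) − (30.63−21.15) = 13.75 − 9.48 = 4.27; fold change = 2^-4.27 = 0.052
Cxcl6: ΔΔCt = (21.97−20.65) − (19.70−21.15) = 1.32 − (-1.45) = 2.77; fold change = 2^-2.77 = 0.147
Runx6 has the largest |ΔΔCt| = 4.86.

0.034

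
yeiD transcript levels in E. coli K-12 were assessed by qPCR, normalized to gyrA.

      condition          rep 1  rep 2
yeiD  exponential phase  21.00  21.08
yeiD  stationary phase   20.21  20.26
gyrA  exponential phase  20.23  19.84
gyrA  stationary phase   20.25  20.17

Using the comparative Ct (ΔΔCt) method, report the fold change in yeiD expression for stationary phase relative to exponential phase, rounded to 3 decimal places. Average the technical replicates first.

1.972

Mean Ct: yeiD exponential phase 21.040; yeiD stationary phase 20.235; gyrA exponential phase 20.035; gyrA stationary phase 20.210
ΔCt(exponential phase) = 21.040 − 20.035 = 1.005
ΔCt(stationary phase) = 20.235 − 20.210 = 0.025
ΔΔCt = 0.025 − 1.005 = -0.980
Fold change = 2^(−(-0.980)) = 2^0.980 = 1.9725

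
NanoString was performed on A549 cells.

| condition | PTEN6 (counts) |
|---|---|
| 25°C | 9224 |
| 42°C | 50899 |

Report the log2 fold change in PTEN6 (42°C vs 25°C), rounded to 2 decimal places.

Fold change = 50899 / 9224 = 5.5181
log2(5.5181) = 2.464

2.46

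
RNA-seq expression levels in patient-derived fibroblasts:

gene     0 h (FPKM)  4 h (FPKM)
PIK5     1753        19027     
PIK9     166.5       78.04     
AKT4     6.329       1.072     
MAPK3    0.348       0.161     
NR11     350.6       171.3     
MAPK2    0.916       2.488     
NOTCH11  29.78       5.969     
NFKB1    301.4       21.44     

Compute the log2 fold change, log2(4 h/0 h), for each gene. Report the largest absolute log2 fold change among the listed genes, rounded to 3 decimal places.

log2(19027/1753) = 3.440  (PIK5)
log2(78.04/166.5) = -1.093  (PIK9)
log2(1.072/6.329) = -2.562  (AKT4)
log2(0.161/0.348) = -1.112  (MAPK3)
log2(171.3/350.6) = -1.033  (NR11)
log2(2.488/0.916) = 1.442  (MAPK2)
log2(5.969/29.78) = -2.319  (NOTCH11)
log2(21.44/301.4) = -3.813  (NFKB1)
The largest magnitude belongs to NFKB1.

3.813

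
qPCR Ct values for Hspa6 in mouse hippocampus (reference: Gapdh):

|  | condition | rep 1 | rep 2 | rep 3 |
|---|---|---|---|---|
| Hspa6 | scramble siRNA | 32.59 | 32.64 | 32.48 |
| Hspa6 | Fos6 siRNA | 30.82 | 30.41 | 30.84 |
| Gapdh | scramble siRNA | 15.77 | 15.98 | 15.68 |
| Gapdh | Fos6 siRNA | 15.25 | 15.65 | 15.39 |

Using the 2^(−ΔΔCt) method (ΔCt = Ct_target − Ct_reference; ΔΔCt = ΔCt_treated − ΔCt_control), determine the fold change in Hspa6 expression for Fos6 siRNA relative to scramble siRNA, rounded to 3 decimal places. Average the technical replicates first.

Mean Ct: Hspa6 scramble siRNA 32.570; Hspa6 Fos6 siRNA 30.690; Gapdh scramble siRNA 15.810; Gapdh Fos6 siRNA 15.430
ΔCt(scramble siRNA) = 32.570 − 15.810 = 16.760
ΔCt(Fos6 siRNA) = 30.690 − 15.430 = 15.260
ΔΔCt = 15.260 − 16.760 = -1.500
Fold change = 2^(−(-1.500)) = 2^1.500 = 2.8284

2.828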